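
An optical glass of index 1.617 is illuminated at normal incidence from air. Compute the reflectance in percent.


Fresnel reflectance at normal incidence:
  R = ((n - 1)/(n + 1))^2
  (n - 1)/(n + 1) = (1.617 - 1)/(1.617 + 1) = 0.235766
  R = 0.235766^2 = 0.0555856
  R(%) = 0.0555856 * 100 = 5.559%

5.559%


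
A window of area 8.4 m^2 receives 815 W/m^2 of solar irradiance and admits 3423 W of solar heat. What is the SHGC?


Rearrange Q = Area * SHGC * Irradiance:
  SHGC = Q / (Area * Irradiance)
  SHGC = 3423 / (8.4 * 815) = 0.5

0.5


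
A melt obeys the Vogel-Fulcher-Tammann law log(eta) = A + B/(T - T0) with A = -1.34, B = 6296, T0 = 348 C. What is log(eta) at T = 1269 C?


VFT equation: log(eta) = A + B / (T - T0)
  T - T0 = 1269 - 348 = 921
  B / (T - T0) = 6296 / 921 = 6.836
  log(eta) = -1.34 + 6.836 = 5.496

5.496


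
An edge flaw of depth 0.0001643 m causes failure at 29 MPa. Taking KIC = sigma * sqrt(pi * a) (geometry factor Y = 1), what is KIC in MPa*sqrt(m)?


Fracture toughness: KIC = sigma * sqrt(pi * a)
  pi * a = pi * 0.0001643 = 0.000516164
  sqrt(pi * a) = 0.022719
  KIC = 29 * 0.022719 = 0.659 MPa*sqrt(m)

0.659 MPa*sqrt(m)


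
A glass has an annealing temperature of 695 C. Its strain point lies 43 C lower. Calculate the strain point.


Strain point = annealing point - difference:
  T_strain = 695 - 43 = 652 C

652 C


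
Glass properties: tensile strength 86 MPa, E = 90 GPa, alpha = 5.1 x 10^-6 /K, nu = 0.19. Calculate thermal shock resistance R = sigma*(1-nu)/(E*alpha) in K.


Thermal shock resistance: R = sigma * (1 - nu) / (E * alpha)
  Numerator = 86 * (1 - 0.19) = 69.66
  Denominator = 90 * 1000 * (5.1 x 10^-6) = 0.459
  R = 69.66 / 0.459 = 151.8 K

151.8 K


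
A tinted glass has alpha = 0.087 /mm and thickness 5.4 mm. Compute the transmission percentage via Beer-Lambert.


Beer-Lambert law: T = exp(-alpha * thickness)
  exponent = -0.087 * 5.4 = -0.4698
  T = exp(-0.4698) = 0.6251
  Percentage = 0.6251 * 100 = 62.51%

62.51%


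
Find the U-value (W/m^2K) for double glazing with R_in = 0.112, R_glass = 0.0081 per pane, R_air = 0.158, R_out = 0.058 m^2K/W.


Total thermal resistance (series):
  R_total = R_in + R_glass + R_air + R_glass + R_out
  R_total = 0.112 + 0.0081 + 0.158 + 0.0081 + 0.058 = 0.3442 m^2K/W
U-value = 1 / R_total = 1 / 0.3442 = 2.905 W/m^2K

2.905 W/m^2K


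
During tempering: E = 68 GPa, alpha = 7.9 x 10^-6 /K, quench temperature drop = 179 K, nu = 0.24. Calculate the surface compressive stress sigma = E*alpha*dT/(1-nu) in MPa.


Tempering stress: sigma = E * alpha * dT / (1 - nu)
  E (MPa) = 68 * 1000 = 68000
  Numerator = 68000 * (7.9 x 10^-6) * 179 = 96.1588
  Denominator = 1 - 0.24 = 0.76
  sigma = 96.1588 / 0.76 = 126.5 MPa

126.5 MPa


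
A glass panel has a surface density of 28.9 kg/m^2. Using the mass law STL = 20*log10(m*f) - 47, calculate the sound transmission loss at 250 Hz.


Mass law: STL = 20 * log10(m * f) - 47
  m * f = 28.9 * 250 = 7225
  log10(7225) = 3.85884
  STL = 20 * 3.85884 - 47 = 77.1768 - 47 = 30.2 dB

30.2 dB


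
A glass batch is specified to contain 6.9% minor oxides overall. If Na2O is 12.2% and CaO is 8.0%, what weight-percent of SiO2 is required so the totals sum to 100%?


Known pieces sum to 100%:
  SiO2 = 100 - (others + Na2O + CaO)
  SiO2 = 100 - (6.9 + 12.2 + 8.0) = 72.9%

72.9%


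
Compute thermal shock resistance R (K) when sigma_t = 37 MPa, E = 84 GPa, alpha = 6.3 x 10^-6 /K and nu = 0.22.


Thermal shock resistance: R = sigma * (1 - nu) / (E * alpha)
  Numerator = 37 * (1 - 0.22) = 28.86
  Denominator = 84 * 1000 * (6.3 x 10^-6) = 0.5292
  R = 28.86 / 0.5292 = 54.5 K

54.5 K


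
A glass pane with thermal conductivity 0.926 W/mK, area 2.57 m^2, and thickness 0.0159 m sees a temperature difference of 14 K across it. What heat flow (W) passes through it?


Fourier's law: Q = k * A * dT / t
  Q = 0.926 * 2.57 * 14 / 0.0159
  Q = 33.31748 / 0.0159 = 2095.4 W

2095.4 W


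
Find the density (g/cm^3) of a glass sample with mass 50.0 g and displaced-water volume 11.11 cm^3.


Use the definition of density:
  rho = mass / volume
  rho = 50.0 / 11.11 = 4.5 g/cm^3

4.5 g/cm^3


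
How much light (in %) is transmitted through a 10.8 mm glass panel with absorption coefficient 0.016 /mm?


Beer-Lambert law: T = exp(-alpha * thickness)
  exponent = -0.016 * 10.8 = -0.1728
  T = exp(-0.1728) = 0.8413
  Percentage = 0.8413 * 100 = 84.13%

84.13%


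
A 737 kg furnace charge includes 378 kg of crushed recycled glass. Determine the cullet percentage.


Cullet ratio = (cullet mass / total batch mass) * 100
  Ratio = 378 / 737 * 100 = 51.29%

51.29%


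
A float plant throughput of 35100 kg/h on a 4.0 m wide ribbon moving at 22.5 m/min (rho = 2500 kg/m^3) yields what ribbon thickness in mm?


Ribbon cross-section from mass balance:
  Volume rate = throughput / density = 35100 / 2500 = 14.04 m^3/h
  thickness = volume rate / (speed * 60 * width), i.e.
  thickness = throughput / (60 * speed * width * density) * 1000
  thickness = 35100 / (60 * 22.5 * 4.0 * 2500) * 1000 = 2.6 mm

2.6 mm


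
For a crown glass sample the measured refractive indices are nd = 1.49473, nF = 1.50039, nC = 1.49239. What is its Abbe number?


Abbe number formula: Vd = (nd - 1) / (nF - nC)
  nd - 1 = 1.49473 - 1 = 0.49473
  nF - nC = 1.50039 - 1.49239 = 0.008
  Vd = 0.49473 / 0.008 = 61.84

61.84


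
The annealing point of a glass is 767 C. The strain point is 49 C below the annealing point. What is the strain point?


Strain point = annealing point - difference:
  T_strain = 767 - 49 = 718 C

718 C


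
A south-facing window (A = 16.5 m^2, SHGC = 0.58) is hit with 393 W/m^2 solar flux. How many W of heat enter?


Solar heat gain: Q = Area * SHGC * Irradiance
  Q = 16.5 * 0.58 * 393 = 3761 W

3761 W


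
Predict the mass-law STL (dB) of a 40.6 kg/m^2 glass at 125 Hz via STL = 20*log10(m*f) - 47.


Mass law: STL = 20 * log10(m * f) - 47
  m * f = 40.6 * 125 = 5075
  log10(5075) = 3.70544
  STL = 20 * 3.70544 - 47 = 74.1088 - 47 = 27.1 dB

27.1 dB


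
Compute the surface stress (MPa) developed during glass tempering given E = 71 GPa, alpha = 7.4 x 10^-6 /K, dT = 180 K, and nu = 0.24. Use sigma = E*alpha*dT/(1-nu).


Tempering stress: sigma = E * alpha * dT / (1 - nu)
  E (MPa) = 71 * 1000 = 71000
  Numerator = 71000 * (7.4 x 10^-6) * 180 = 94.572
  Denominator = 1 - 0.24 = 0.76
  sigma = 94.572 / 0.76 = 124.4 MPa

124.4 MPa


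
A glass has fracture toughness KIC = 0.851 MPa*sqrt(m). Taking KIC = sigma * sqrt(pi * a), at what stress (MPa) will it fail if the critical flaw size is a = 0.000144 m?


Rearrange KIC = sigma * sqrt(pi * a):
  sigma = KIC / sqrt(pi * a)
  sqrt(pi * 0.000144) = 0.021269
  sigma = 0.851 / 0.021269 = 40.01 MPa

40.01 MPa


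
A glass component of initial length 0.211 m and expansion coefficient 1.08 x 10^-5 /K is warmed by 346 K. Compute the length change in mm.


Thermal expansion formula: dL = alpha * L0 * dT
  dL = (1.08 x 10^-5) * 0.211 * 346 = 0.00078846 m
Convert to mm: 0.00078846 * 1000 = 0.7885 mm

0.7885 mm


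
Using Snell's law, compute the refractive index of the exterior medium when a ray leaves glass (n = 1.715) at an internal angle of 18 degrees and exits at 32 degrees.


Apply Snell's law: n1 * sin(theta1) = n2 * sin(theta2)
  n2 = n1 * sin(theta1) / sin(theta2)
  sin(18) = 0.309017
  sin(32) = 0.529919
  n2 = 1.715 * 0.309017 / 0.529919 = 1.0001

1.0001


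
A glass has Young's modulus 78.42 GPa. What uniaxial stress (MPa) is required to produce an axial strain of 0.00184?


Rearrange E = sigma / epsilon:
  sigma = E * epsilon
  E (MPa) = 78.42 * 1000 = 78420
  sigma = 78420 * 0.00184 = 144.29 MPa

144.29 MPa


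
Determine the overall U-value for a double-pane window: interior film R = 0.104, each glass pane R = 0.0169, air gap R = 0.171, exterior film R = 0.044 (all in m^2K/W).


Total thermal resistance (series):
  R_total = R_in + R_glass + R_air + R_glass + R_out
  R_total = 0.104 + 0.0169 + 0.171 + 0.0169 + 0.044 = 0.3528 m^2K/W
U-value = 1 / R_total = 1 / 0.3528 = 2.834 W/m^2K

2.834 W/m^2K


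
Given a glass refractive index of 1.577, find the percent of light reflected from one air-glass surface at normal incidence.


Fresnel reflectance at normal incidence:
  R = ((n - 1)/(n + 1))^2
  (n - 1)/(n + 1) = (1.577 - 1)/(1.577 + 1) = 0.223904
  R = 0.223904^2 = 0.050133
  R(%) = 0.050133 * 100 = 5.013%

5.013%


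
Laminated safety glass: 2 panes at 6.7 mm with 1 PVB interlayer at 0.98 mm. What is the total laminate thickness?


Total thickness = glass contribution + PVB contribution
  Glass: 2 * 6.7 = 13.4 mm
  PVB: 1 * 0.98 = 0.98 mm
  Total = 13.4 + 0.98 = 14.38 mm

14.38 mm


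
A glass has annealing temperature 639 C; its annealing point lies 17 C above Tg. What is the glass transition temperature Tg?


Rearrange T_anneal = Tg + offset for Tg:
  Tg = T_anneal - offset = 639 - 17 = 622 C

622 C


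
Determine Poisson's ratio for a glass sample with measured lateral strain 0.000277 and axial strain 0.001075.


Poisson's ratio: nu = lateral strain / axial strain
  nu = 0.000277 / 0.001075 = 0.2577

0.2577


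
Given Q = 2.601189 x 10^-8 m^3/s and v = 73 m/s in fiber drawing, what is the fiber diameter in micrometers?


Cross-sectional area from continuity:
  A = Q / v = 2.601189 x 10^-8 / 73 = 3.563273 x 10^-10 m^2
Diameter from circular cross-section:
  d = sqrt(4A / pi) * 10^6 (m -> um)
  d = sqrt(4 * 3.563273 x 10^-10 / pi) * 10^6 = 21.3 um

21.3 um


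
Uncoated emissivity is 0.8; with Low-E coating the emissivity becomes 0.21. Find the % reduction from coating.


Percentage reduction = (1 - coated/uncoated) * 100
  Ratio = 0.21 / 0.8 = 0.2625
  Reduction = (1 - 0.2625) * 100 = 73.8%

73.8%


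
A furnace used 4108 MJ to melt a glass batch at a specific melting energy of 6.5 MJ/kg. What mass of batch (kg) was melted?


Rearrange E = m * s for m:
  m = E / s
  m = 4108 / 6.5 = 632.0 kg

632.0 kg


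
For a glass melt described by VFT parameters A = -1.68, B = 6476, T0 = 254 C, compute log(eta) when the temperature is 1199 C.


VFT equation: log(eta) = A + B / (T - T0)
  T - T0 = 1199 - 254 = 945
  B / (T - T0) = 6476 / 945 = 6.853
  log(eta) = -1.68 + 6.853 = 5.173

5.173


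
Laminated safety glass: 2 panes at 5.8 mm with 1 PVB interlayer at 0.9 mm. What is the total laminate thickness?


Total thickness = glass contribution + PVB contribution
  Glass: 2 * 5.8 = 11.6 mm
  PVB: 1 * 0.9 = 0.9 mm
  Total = 11.6 + 0.9 = 12.5 mm

12.5 mm


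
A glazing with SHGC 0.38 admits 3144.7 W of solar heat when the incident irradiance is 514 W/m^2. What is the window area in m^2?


Rearrange Q = Area * SHGC * Irradiance:
  Area = Q / (SHGC * Irradiance)
  Area = 3144.7 / (0.38 * 514) = 16.1 m^2

16.1 m^2


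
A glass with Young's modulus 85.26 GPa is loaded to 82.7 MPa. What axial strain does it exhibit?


Rearrange E = sigma / epsilon:
  epsilon = sigma / E
  E (MPa) = 85.26 * 1000 = 85260
  epsilon = 82.7 / 85260 = 0.00097

0.00097


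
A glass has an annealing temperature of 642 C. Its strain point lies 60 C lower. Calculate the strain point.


Strain point = annealing point - difference:
  T_strain = 642 - 60 = 582 C

582 C


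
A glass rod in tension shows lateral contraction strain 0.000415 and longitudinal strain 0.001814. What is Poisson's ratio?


Poisson's ratio: nu = lateral strain / axial strain
  nu = 0.000415 / 0.001814 = 0.2288

0.2288


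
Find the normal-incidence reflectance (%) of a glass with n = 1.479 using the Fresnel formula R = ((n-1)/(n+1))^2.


Fresnel reflectance at normal incidence:
  R = ((n - 1)/(n + 1))^2
  (n - 1)/(n + 1) = (1.479 - 1)/(1.479 + 1) = 0.193223
  R = 0.193223^2 = 0.0373351
  R(%) = 0.0373351 * 100 = 3.734%

3.734%


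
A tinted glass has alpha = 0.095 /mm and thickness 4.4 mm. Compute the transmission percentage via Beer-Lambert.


Beer-Lambert law: T = exp(-alpha * thickness)
  exponent = -0.095 * 4.4 = -0.418
  T = exp(-0.418) = 0.6584
  Percentage = 0.6584 * 100 = 65.84%

65.84%


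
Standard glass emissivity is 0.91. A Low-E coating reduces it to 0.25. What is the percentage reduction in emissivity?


Percentage reduction = (1 - coated/uncoated) * 100
  Ratio = 0.25 / 0.91 = 0.2747
  Reduction = (1 - 0.2747) * 100 = 72.5%

72.5%


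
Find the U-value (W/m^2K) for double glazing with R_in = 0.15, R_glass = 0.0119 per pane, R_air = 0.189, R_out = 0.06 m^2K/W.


Total thermal resistance (series):
  R_total = R_in + R_glass + R_air + R_glass + R_out
  R_total = 0.15 + 0.0119 + 0.189 + 0.0119 + 0.06 = 0.4228 m^2K/W
U-value = 1 / R_total = 1 / 0.4228 = 2.365 W/m^2K

2.365 W/m^2K


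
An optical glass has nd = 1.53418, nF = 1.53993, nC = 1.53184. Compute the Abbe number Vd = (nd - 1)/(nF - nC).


Abbe number formula: Vd = (nd - 1) / (nF - nC)
  nd - 1 = 1.53418 - 1 = 0.53418
  nF - nC = 1.53993 - 1.53184 = 0.00809
  Vd = 0.53418 / 0.00809 = 66.03

66.03


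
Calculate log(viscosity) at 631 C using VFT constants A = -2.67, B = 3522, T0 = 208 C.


VFT equation: log(eta) = A + B / (T - T0)
  T - T0 = 631 - 208 = 423
  B / (T - T0) = 3522 / 423 = 8.326
  log(eta) = -2.67 + 8.326 = 5.656

5.656


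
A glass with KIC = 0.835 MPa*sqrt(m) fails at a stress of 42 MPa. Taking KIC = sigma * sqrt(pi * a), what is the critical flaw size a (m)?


Rearrange KIC = sigma * sqrt(pi * a):
  sqrt(pi * a) = KIC / sigma
  sqrt(pi * a) = 0.835 / 42 = 0.019881
  a = (KIC / sigma)^2 / pi
  a = 0.019881^2 / pi = 0.0001258 m

0.0001258 m


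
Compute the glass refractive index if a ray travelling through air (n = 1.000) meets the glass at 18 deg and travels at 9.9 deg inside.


Apply Snell's law: n1 * sin(theta1) = n2 * sin(theta2)
  n2 = n1 * sin(theta1) / sin(theta2)
  sin(18) = 0.309017
  sin(9.9) = 0.171929
  n2 = 1.000 * 0.309017 / 0.171929 = 1.7974

1.7974


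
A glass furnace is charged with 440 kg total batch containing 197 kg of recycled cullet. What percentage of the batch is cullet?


Cullet ratio = (cullet mass / total batch mass) * 100
  Ratio = 197 / 440 * 100 = 44.77%

44.77%


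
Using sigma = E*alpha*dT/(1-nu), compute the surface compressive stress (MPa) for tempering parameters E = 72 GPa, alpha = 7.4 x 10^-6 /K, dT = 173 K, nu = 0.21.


Tempering stress: sigma = E * alpha * dT / (1 - nu)
  E (MPa) = 72 * 1000 = 72000
  Numerator = 72000 * (7.4 x 10^-6) * 173 = 92.1744
  Denominator = 1 - 0.21 = 0.79
  sigma = 92.1744 / 0.79 = 116.7 MPa

116.7 MPa


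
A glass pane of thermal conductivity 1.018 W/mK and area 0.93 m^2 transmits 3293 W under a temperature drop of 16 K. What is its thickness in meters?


Fourier's law: t = k * A * dT / Q
  t = 1.018 * 0.93 * 16 / 3293
  t = 15.14784 / 3293 = 0.0046 m

0.0046 m


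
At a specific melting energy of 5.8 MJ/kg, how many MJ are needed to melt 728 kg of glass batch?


Total energy = mass * specific energy
  E = 728 * 5.8 = 4222.4 MJ

4222.4 MJ


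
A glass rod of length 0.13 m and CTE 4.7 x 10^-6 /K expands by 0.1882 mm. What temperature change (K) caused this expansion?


Rearrange dL = alpha * L0 * dT for dT:
  dT = dL / (alpha * L0)
  dL (m) = 0.1882 / 1000 = 0.0001882
  dT = 0.0001882 / ((4.7 x 10^-6) * 0.13) = 308.0 K

308.0 K


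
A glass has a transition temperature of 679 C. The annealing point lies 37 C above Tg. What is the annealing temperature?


The annealing temperature is Tg plus the offset:
  T_anneal = 679 + 37 = 716 C

716 C


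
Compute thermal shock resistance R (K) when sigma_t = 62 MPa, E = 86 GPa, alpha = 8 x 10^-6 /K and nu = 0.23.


Thermal shock resistance: R = sigma * (1 - nu) / (E * alpha)
  Numerator = 62 * (1 - 0.23) = 47.74
  Denominator = 86 * 1000 * (8 x 10^-6) = 0.688
  R = 47.74 / 0.688 = 69.4 K

69.4 K


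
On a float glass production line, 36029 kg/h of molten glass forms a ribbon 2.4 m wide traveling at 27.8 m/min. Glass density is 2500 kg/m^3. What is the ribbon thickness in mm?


Ribbon cross-section from mass balance:
  Volume rate = throughput / density = 36029 / 2500 = 14.4116 m^3/h
  thickness = volume rate / (speed * 60 * width), i.e.
  thickness = throughput / (60 * speed * width * density) * 1000
  thickness = 36029 / (60 * 27.8 * 2.4 * 2500) * 1000 = 3.6 mm

3.6 mm


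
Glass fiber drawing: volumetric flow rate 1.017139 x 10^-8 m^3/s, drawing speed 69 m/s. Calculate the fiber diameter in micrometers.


Cross-sectional area from continuity:
  A = Q / v = 1.017139 x 10^-8 / 69 = 1.474114 x 10^-10 m^2
Diameter from circular cross-section:
  d = sqrt(4A / pi) * 10^6 (m -> um)
  d = sqrt(4 * 1.474114 x 10^-10 / pi) * 10^6 = 13.7 um

13.7 um


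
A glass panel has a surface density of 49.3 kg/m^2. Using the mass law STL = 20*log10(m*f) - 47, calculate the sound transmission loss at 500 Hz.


Mass law: STL = 20 * log10(m * f) - 47
  m * f = 49.3 * 500 = 24650
  log10(24650) = 4.39182
  STL = 20 * 4.39182 - 47 = 87.8364 - 47 = 40.8 dB

40.8 dB


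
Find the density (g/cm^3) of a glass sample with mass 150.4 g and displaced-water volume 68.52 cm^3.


Use the definition of density:
  rho = mass / volume
  rho = 150.4 / 68.52 = 2.195 g/cm^3

2.195 g/cm^3


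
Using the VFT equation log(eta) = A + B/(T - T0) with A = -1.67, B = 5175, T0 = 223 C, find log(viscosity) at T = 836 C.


VFT equation: log(eta) = A + B / (T - T0)
  T - T0 = 836 - 223 = 613
  B / (T - T0) = 5175 / 613 = 8.442
  log(eta) = -1.67 + 8.442 = 6.772

6.772


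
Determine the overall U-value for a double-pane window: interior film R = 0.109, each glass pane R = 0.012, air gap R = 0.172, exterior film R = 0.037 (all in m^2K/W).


Total thermal resistance (series):
  R_total = R_in + R_glass + R_air + R_glass + R_out
  R_total = 0.109 + 0.012 + 0.172 + 0.012 + 0.037 = 0.342 m^2K/W
U-value = 1 / R_total = 1 / 0.342 = 2.924 W/m^2K

2.924 W/m^2K


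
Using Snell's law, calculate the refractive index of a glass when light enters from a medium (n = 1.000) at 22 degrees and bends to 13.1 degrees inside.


Apply Snell's law: n1 * sin(theta1) = n2 * sin(theta2)
  n2 = n1 * sin(theta1) / sin(theta2)
  sin(22) = 0.374607
  sin(13.1) = 0.226651
  n2 = 1.000 * 0.374607 / 0.226651 = 1.6528

1.6528


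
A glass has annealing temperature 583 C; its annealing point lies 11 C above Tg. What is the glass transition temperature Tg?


Rearrange T_anneal = Tg + offset for Tg:
  Tg = T_anneal - offset = 583 - 11 = 572 C

572 C


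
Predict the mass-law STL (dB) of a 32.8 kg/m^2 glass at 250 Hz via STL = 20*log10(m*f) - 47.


Mass law: STL = 20 * log10(m * f) - 47
  m * f = 32.8 * 250 = 8200
  log10(8200) = 3.91381
  STL = 20 * 3.91381 - 47 = 78.2762 - 47 = 31.3 dB

31.3 dB


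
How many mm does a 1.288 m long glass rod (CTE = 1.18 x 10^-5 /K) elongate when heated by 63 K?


Thermal expansion formula: dL = alpha * L0 * dT
  dL = (1.18 x 10^-5) * 1.288 * 63 = 0.0009575 m
Convert to mm: 0.0009575 * 1000 = 0.9575 mm

0.9575 mm


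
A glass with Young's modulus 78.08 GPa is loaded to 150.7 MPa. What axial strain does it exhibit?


Rearrange E = sigma / epsilon:
  epsilon = sigma / E
  E (MPa) = 78.08 * 1000 = 78080
  epsilon = 150.7 / 78080 = 0.00193

0.00193


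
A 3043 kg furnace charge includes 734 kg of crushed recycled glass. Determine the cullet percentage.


Cullet ratio = (cullet mass / total batch mass) * 100
  Ratio = 734 / 3043 * 100 = 24.12%

24.12%


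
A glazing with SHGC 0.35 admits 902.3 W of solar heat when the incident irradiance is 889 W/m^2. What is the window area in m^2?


Rearrange Q = Area * SHGC * Irradiance:
  Area = Q / (SHGC * Irradiance)
  Area = 902.3 / (0.35 * 889) = 2.9 m^2

2.9 m^2


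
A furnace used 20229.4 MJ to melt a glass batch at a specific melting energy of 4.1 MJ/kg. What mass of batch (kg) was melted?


Rearrange E = m * s for m:
  m = E / s
  m = 20229.4 / 4.1 = 4934.0 kg

4934.0 kg


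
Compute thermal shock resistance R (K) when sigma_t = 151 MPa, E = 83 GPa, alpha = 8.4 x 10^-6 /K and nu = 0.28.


Thermal shock resistance: R = sigma * (1 - nu) / (E * alpha)
  Numerator = 151 * (1 - 0.28) = 108.72
  Denominator = 83 * 1000 * (8.4 x 10^-6) = 0.6972
  R = 108.72 / 0.6972 = 155.9 K

155.9 K


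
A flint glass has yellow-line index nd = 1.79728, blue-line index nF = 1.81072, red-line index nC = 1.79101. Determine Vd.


Abbe number formula: Vd = (nd - 1) / (nF - nC)
  nd - 1 = 1.79728 - 1 = 0.79728
  nF - nC = 1.81072 - 1.79101 = 0.01971
  Vd = 0.79728 / 0.01971 = 40.45

40.45


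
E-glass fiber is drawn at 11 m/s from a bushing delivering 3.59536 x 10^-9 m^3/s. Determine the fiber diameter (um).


Cross-sectional area from continuity:
  A = Q / v = 3.59536 x 10^-9 / 11 = 3.268509 x 10^-10 m^2
Diameter from circular cross-section:
  d = sqrt(4A / pi) * 10^6 (m -> um)
  d = sqrt(4 * 3.268509 x 10^-10 / pi) * 10^6 = 20.4 um

20.4 um


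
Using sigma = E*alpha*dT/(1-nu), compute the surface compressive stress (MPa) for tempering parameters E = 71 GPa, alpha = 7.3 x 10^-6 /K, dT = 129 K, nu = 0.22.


Tempering stress: sigma = E * alpha * dT / (1 - nu)
  E (MPa) = 71 * 1000 = 71000
  Numerator = 71000 * (7.3 x 10^-6) * 129 = 66.8607
  Denominator = 1 - 0.22 = 0.78
  sigma = 66.8607 / 0.78 = 85.7 MPa

85.7 MPa


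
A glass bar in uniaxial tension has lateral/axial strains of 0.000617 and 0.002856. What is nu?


Poisson's ratio: nu = lateral strain / axial strain
  nu = 0.000617 / 0.002856 = 0.216

0.216


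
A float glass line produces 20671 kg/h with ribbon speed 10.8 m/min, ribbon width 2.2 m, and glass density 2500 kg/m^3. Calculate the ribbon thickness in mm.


Ribbon cross-section from mass balance:
  Volume rate = throughput / density = 20671 / 2500 = 8.2684 m^3/h
  thickness = volume rate / (speed * 60 * width), i.e.
  thickness = throughput / (60 * speed * width * density) * 1000
  thickness = 20671 / (60 * 10.8 * 2.2 * 2500) * 1000 = 5.8 mm

5.8 mm


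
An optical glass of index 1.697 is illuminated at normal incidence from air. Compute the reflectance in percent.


Fresnel reflectance at normal incidence:
  R = ((n - 1)/(n + 1))^2
  (n - 1)/(n + 1) = (1.697 - 1)/(1.697 + 1) = 0.258435
  R = 0.258435^2 = 0.0667886
  R(%) = 0.0667886 * 100 = 6.679%

6.679%


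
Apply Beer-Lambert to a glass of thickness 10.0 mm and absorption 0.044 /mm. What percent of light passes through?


Beer-Lambert law: T = exp(-alpha * thickness)
  exponent = -0.044 * 10.0 = -0.44
  T = exp(-0.44) = 0.644
  Percentage = 0.644 * 100 = 64.4%

64.4%


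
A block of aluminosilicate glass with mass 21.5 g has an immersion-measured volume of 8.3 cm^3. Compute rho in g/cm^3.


Use the definition of density:
  rho = mass / volume
  rho = 21.5 / 8.3 = 2.59 g/cm^3

2.59 g/cm^3


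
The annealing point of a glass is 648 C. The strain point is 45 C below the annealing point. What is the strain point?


Strain point = annealing point - difference:
  T_strain = 648 - 45 = 603 C

603 C


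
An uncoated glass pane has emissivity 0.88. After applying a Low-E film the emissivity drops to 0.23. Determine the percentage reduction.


Percentage reduction = (1 - coated/uncoated) * 100
  Ratio = 0.23 / 0.88 = 0.2614
  Reduction = (1 - 0.2614) * 100 = 73.9%

73.9%


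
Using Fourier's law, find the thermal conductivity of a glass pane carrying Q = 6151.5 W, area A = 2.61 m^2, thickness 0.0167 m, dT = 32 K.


Fourier's law rearranged: k = Q * t / (A * dT)
  Numerator = 6151.5 * 0.0167 = 102.73005
  Denominator = 2.61 * 32 = 83.52
  k = 102.73005 / 83.52 = 1.23 W/mK

1.23 W/mK


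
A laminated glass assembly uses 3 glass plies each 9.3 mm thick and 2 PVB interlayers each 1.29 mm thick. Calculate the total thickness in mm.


Total thickness = glass contribution + PVB contribution
  Glass: 3 * 9.3 = 27.9 mm
  PVB: 2 * 1.29 = 2.58 mm
  Total = 27.9 + 2.58 = 30.48 mm

30.48 mm


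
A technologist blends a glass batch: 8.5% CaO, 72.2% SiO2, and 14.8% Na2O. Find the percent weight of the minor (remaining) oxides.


Sum the three major oxides:
  SiO2 + Na2O + CaO = 72.2 + 14.8 + 8.5 = 95.5%
Subtract from 100%:
  Others = 100 - 95.5 = 4.5%

4.5%


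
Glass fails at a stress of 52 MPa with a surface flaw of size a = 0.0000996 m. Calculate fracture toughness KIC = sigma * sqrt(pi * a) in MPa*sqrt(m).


Fracture toughness: KIC = sigma * sqrt(pi * a)
  pi * a = pi * 0.0000996 = 0.000312903
  sqrt(pi * a) = 0.017689
  KIC = 52 * 0.017689 = 0.92 MPa*sqrt(m)

0.92 MPa*sqrt(m)


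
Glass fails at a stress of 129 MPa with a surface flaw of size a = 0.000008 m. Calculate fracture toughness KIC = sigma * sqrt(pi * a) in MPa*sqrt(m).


Fracture toughness: KIC = sigma * sqrt(pi * a)
  pi * a = pi * 0.000008 = 0.000025133
  sqrt(pi * a) = 0.005013
  KIC = 129 * 0.005013 = 0.647 MPa*sqrt(m)

0.647 MPa*sqrt(m)


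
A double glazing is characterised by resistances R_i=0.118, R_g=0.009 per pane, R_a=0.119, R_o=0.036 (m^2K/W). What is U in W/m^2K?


Total thermal resistance (series):
  R_total = R_in + R_glass + R_air + R_glass + R_out
  R_total = 0.118 + 0.009 + 0.119 + 0.009 + 0.036 = 0.291 m^2K/W
U-value = 1 / R_total = 1 / 0.291 = 3.436 W/m^2K

3.436 W/m^2K


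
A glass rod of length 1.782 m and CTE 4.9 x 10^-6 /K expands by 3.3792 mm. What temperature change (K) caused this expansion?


Rearrange dL = alpha * L0 * dT for dT:
  dT = dL / (alpha * L0)
  dL (m) = 3.3792 / 1000 = 0.0033792
  dT = 0.0033792 / ((4.9 x 10^-6) * 1.782) = 387.0 K

387.0 K


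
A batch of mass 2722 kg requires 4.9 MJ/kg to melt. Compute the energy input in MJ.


Total energy = mass * specific energy
  E = 2722 * 4.9 = 13337.8 MJ

13337.8 MJ


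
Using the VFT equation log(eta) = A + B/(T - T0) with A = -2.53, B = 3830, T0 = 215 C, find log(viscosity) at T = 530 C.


VFT equation: log(eta) = A + B / (T - T0)
  T - T0 = 530 - 215 = 315
  B / (T - T0) = 3830 / 315 = 12.159
  log(eta) = -2.53 + 12.159 = 9.629

9.629


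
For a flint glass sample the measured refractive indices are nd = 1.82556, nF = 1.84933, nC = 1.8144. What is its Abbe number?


Abbe number formula: Vd = (nd - 1) / (nF - nC)
  nd - 1 = 1.82556 - 1 = 0.82556
  nF - nC = 1.84933 - 1.8144 = 0.03493
  Vd = 0.82556 / 0.03493 = 23.63

23.63


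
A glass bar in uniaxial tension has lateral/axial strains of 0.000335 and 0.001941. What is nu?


Poisson's ratio: nu = lateral strain / axial strain
  nu = 0.000335 / 0.001941 = 0.1726

0.1726


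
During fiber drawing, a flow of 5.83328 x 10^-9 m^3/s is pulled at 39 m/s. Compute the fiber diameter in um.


Cross-sectional area from continuity:
  A = Q / v = 5.83328 x 10^-9 / 39 = 1.495713 x 10^-10 m^2
Diameter from circular cross-section:
  d = sqrt(4A / pi) * 10^6 (m -> um)
  d = sqrt(4 * 1.495713 x 10^-10 / pi) * 10^6 = 13.8 um

13.8 um


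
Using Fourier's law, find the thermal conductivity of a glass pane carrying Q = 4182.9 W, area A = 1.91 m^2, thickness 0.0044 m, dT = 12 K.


Fourier's law rearranged: k = Q * t / (A * dT)
  Numerator = 4182.9 * 0.0044 = 18.40476
  Denominator = 1.91 * 12 = 22.92
  k = 18.40476 / 22.92 = 0.803 W/mK

0.803 W/mK


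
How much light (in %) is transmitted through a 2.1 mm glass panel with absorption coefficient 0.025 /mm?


Beer-Lambert law: T = exp(-alpha * thickness)
  exponent = -0.025 * 2.1 = -0.0525
  T = exp(-0.0525) = 0.9489
  Percentage = 0.9489 * 100 = 94.89%

94.89%


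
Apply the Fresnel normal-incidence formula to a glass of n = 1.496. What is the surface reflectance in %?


Fresnel reflectance at normal incidence:
  R = ((n - 1)/(n + 1))^2
  (n - 1)/(n + 1) = (1.496 - 1)/(1.496 + 1) = 0.198718
  R = 0.198718^2 = 0.0394888
  R(%) = 0.0394888 * 100 = 3.949%

3.949%


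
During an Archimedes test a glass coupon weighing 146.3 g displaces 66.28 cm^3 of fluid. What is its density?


Use the definition of density:
  rho = mass / volume
  rho = 146.3 / 66.28 = 2.207 g/cm^3

2.207 g/cm^3


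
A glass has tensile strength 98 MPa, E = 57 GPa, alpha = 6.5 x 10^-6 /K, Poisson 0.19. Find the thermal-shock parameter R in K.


Thermal shock resistance: R = sigma * (1 - nu) / (E * alpha)
  Numerator = 98 * (1 - 0.19) = 79.38
  Denominator = 57 * 1000 * (6.5 x 10^-6) = 0.3705
  R = 79.38 / 0.3705 = 214.3 K

214.3 K


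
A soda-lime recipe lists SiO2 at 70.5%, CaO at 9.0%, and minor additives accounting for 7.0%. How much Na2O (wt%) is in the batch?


Pieces sum to 100%:
  Na2O = 100 - (SiO2 + CaO + others)
  Na2O = 100 - (70.5 + 9.0 + 7.0) = 13.5%

13.5%


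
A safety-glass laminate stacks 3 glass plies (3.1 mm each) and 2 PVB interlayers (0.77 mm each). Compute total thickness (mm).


Total thickness = glass contribution + PVB contribution
  Glass: 3 * 3.1 = 9.3 mm
  PVB: 2 * 0.77 = 1.54 mm
  Total = 9.3 + 1.54 = 10.84 mm

10.84 mm


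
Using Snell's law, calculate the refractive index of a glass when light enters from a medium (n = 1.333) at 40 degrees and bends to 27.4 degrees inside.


Apply Snell's law: n1 * sin(theta1) = n2 * sin(theta2)
  n2 = n1 * sin(theta1) / sin(theta2)
  sin(40) = 0.642788
  sin(27.4) = 0.4602
  n2 = 1.333 * 0.642788 / 0.4602 = 1.8619

1.8619


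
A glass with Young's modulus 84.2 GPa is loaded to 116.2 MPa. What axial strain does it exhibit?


Rearrange E = sigma / epsilon:
  epsilon = sigma / E
  E (MPa) = 84.2 * 1000 = 84200
  epsilon = 116.2 / 84200 = 0.00138

0.00138


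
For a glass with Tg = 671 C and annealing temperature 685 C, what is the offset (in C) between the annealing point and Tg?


Offset = T_anneal - Tg:
  offset = 685 - 671 = 14 C

14 C


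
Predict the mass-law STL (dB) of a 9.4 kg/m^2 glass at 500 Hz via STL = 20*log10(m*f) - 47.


Mass law: STL = 20 * log10(m * f) - 47
  m * f = 9.4 * 500 = 4700
  log10(4700) = 3.6721
  STL = 20 * 3.6721 - 47 = 73.442 - 47 = 26.4 dB

26.4 dB


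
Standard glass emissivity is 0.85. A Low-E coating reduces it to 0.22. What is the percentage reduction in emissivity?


Percentage reduction = (1 - coated/uncoated) * 100
  Ratio = 0.22 / 0.85 = 0.2588
  Reduction = (1 - 0.2588) * 100 = 74.1%

74.1%


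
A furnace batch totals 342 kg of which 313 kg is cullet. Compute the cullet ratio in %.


Cullet ratio = (cullet mass / total batch mass) * 100
  Ratio = 313 / 342 * 100 = 91.52%

91.52%


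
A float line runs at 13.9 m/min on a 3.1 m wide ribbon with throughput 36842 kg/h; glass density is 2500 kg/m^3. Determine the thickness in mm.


Ribbon cross-section from mass balance:
  Volume rate = throughput / density = 36842 / 2500 = 14.7368 m^3/h
  thickness = volume rate / (speed * 60 * width), i.e.
  thickness = throughput / (60 * speed * width * density) * 1000
  thickness = 36842 / (60 * 13.9 * 3.1 * 2500) * 1000 = 5.7 mm

5.7 mm


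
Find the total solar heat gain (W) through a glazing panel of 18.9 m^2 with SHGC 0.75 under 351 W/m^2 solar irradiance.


Solar heat gain: Q = Area * SHGC * Irradiance
  Q = 18.9 * 0.75 * 351 = 4975.4 W

4975.4 W


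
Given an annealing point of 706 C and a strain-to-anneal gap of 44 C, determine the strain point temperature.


Strain point = annealing point - difference:
  T_strain = 706 - 44 = 662 C

662 C


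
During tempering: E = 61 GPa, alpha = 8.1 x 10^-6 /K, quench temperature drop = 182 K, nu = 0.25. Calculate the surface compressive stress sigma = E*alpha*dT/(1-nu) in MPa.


Tempering stress: sigma = E * alpha * dT / (1 - nu)
  E (MPa) = 61 * 1000 = 61000
  Numerator = 61000 * (8.1 x 10^-6) * 182 = 89.9262
  Denominator = 1 - 0.25 = 0.75
  sigma = 89.9262 / 0.75 = 119.9 MPa

119.9 MPa


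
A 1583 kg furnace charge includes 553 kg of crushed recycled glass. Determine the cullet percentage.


Cullet ratio = (cullet mass / total batch mass) * 100
  Ratio = 553 / 1583 * 100 = 34.93%

34.93%


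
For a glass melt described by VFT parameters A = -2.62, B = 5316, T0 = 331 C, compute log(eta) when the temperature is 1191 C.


VFT equation: log(eta) = A + B / (T - T0)
  T - T0 = 1191 - 331 = 860
  B / (T - T0) = 5316 / 860 = 6.181
  log(eta) = -2.62 + 6.181 = 3.561

3.561


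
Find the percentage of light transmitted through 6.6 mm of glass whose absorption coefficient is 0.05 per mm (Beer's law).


Beer-Lambert law: T = exp(-alpha * thickness)
  exponent = -0.05 * 6.6 = -0.33
  T = exp(-0.33) = 0.7189
  Percentage = 0.7189 * 100 = 71.89%

71.89%


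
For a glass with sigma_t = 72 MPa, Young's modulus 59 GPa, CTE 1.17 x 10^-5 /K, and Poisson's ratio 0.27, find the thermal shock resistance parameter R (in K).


Thermal shock resistance: R = sigma * (1 - nu) / (E * alpha)
  Numerator = 72 * (1 - 0.27) = 52.56
  Denominator = 59 * 1000 * (1.17 x 10^-5) = 0.6903
  R = 52.56 / 0.6903 = 76.1 K

76.1 K


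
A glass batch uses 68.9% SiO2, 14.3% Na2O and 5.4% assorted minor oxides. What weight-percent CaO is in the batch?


Pieces sum to 100%:
  CaO = 100 - (SiO2 + Na2O + others)
  CaO = 100 - (68.9 + 14.3 + 5.4) = 11.4%

11.4%


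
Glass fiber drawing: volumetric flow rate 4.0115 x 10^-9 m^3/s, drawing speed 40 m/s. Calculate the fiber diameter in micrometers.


Cross-sectional area from continuity:
  A = Q / v = 4.0115 x 10^-9 / 40 = 1.002875 x 10^-10 m^2
Diameter from circular cross-section:
  d = sqrt(4A / pi) * 10^6 (m -> um)
  d = sqrt(4 * 1.002875 x 10^-10 / pi) * 10^6 = 11.3 um

11.3 um


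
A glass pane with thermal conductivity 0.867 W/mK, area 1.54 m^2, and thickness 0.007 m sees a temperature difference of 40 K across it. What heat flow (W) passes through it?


Fourier's law: Q = k * A * dT / t
  Q = 0.867 * 1.54 * 40 / 0.007
  Q = 53.4072 / 0.007 = 7629.6 W

7629.6 W


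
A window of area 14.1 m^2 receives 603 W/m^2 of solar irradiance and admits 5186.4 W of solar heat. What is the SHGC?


Rearrange Q = Area * SHGC * Irradiance:
  SHGC = Q / (Area * Irradiance)
  SHGC = 5186.4 / (14.1 * 603) = 0.61

0.61


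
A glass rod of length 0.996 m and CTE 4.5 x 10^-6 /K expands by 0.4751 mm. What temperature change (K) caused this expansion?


Rearrange dL = alpha * L0 * dT for dT:
  dT = dL / (alpha * L0)
  dL (m) = 0.4751 / 1000 = 0.0004751
  dT = 0.0004751 / ((4.5 x 10^-6) * 0.996) = 106.0 K

106.0 K


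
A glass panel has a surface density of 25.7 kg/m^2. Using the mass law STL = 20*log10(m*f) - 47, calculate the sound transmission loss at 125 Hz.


Mass law: STL = 20 * log10(m * f) - 47
  m * f = 25.7 * 125 = 3212.5
  log10(3212.5) = 3.50684
  STL = 20 * 3.50684 - 47 = 70.1368 - 47 = 23.1 dB

23.1 dB


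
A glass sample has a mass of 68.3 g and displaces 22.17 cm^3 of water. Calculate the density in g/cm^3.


Use the definition of density:
  rho = mass / volume
  rho = 68.3 / 22.17 = 3.081 g/cm^3

3.081 g/cm^3


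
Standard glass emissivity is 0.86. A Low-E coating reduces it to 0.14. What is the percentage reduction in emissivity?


Percentage reduction = (1 - coated/uncoated) * 100
  Ratio = 0.14 / 0.86 = 0.1628
  Reduction = (1 - 0.1628) * 100 = 83.7%

83.7%


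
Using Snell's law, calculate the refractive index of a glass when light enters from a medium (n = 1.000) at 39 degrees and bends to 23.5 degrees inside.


Apply Snell's law: n1 * sin(theta1) = n2 * sin(theta2)
  n2 = n1 * sin(theta1) / sin(theta2)
  sin(39) = 0.62932
  sin(23.5) = 0.398749
  n2 = 1.000 * 0.62932 / 0.398749 = 1.5782

1.5782


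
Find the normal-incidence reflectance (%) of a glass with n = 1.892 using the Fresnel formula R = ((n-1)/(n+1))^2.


Fresnel reflectance at normal incidence:
  R = ((n - 1)/(n + 1))^2
  (n - 1)/(n + 1) = (1.892 - 1)/(1.892 + 1) = 0.308437
  R = 0.308437^2 = 0.0951334
  R(%) = 0.0951334 * 100 = 9.513%

9.513%


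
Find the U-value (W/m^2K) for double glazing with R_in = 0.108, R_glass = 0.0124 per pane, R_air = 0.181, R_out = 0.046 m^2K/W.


Total thermal resistance (series):
  R_total = R_in + R_glass + R_air + R_glass + R_out
  R_total = 0.108 + 0.0124 + 0.181 + 0.0124 + 0.046 = 0.3598 m^2K/W
U-value = 1 / R_total = 1 / 0.3598 = 2.779 W/m^2K

2.779 W/m^2K


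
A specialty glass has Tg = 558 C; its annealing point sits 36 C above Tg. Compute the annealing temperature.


The annealing temperature is Tg plus the offset:
  T_anneal = 558 + 36 = 594 C

594 C


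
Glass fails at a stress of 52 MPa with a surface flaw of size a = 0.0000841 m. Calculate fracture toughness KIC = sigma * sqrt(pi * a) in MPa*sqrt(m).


Fracture toughness: KIC = sigma * sqrt(pi * a)
  pi * a = pi * 0.0000841 = 0.000264208
  sqrt(pi * a) = 0.016254
  KIC = 52 * 0.016254 = 0.845 MPa*sqrt(m)

0.845 MPa*sqrt(m)


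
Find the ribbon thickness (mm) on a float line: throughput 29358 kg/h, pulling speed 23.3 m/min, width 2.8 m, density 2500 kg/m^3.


Ribbon cross-section from mass balance:
  Volume rate = throughput / density = 29358 / 2500 = 11.7432 m^3/h
  thickness = volume rate / (speed * 60 * width), i.e.
  thickness = throughput / (60 * speed * width * density) * 1000
  thickness = 29358 / (60 * 23.3 * 2.8 * 2500) * 1000 = 3.0 mm

3.0 mm


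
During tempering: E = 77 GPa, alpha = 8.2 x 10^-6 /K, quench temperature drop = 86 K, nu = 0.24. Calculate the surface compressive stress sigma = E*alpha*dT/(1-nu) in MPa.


Tempering stress: sigma = E * alpha * dT / (1 - nu)
  E (MPa) = 77 * 1000 = 77000
  Numerator = 77000 * (8.2 x 10^-6) * 86 = 54.3004
  Denominator = 1 - 0.24 = 0.76
  sigma = 54.3004 / 0.76 = 71.4 MPa

71.4 MPa


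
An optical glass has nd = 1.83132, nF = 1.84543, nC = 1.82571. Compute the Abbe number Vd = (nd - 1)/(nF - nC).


Abbe number formula: Vd = (nd - 1) / (nF - nC)
  nd - 1 = 1.83132 - 1 = 0.83132
  nF - nC = 1.84543 - 1.82571 = 0.01972
  Vd = 0.83132 / 0.01972 = 42.16

42.16


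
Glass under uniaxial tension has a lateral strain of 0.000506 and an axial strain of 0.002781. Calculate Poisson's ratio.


Poisson's ratio: nu = lateral strain / axial strain
  nu = 0.000506 / 0.002781 = 0.1819

0.1819


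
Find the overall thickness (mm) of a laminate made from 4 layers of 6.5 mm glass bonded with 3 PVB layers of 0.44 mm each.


Total thickness = glass contribution + PVB contribution
  Glass: 4 * 6.5 = 26.0 mm
  PVB: 3 * 0.44 = 1.32 mm
  Total = 26.0 + 1.32 = 27.32 mm

27.32 mm


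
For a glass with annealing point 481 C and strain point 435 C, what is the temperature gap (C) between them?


Gap = T_anneal - T_strain:
  gap = 481 - 435 = 46 C

46 C


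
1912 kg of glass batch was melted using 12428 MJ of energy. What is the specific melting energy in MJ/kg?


Rearrange E = m * s for s:
  s = E / m
  s = 12428 / 1912 = 6.5 MJ/kg

6.5 MJ/kg


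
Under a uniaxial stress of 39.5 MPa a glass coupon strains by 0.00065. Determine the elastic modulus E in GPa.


Young's modulus: E = stress / strain
  E = 39.5 MPa / 0.00065 = 60769.23 MPa
Convert to GPa: 60769.23 / 1000 = 60.77 GPa

60.77 GPa


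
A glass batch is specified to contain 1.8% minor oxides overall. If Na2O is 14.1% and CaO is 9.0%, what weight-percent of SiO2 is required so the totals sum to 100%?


Known pieces sum to 100%:
  SiO2 = 100 - (others + Na2O + CaO)
  SiO2 = 100 - (1.8 + 14.1 + 9.0) = 75.1%

75.1%


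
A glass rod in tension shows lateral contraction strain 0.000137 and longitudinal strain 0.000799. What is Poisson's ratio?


Poisson's ratio: nu = lateral strain / axial strain
  nu = 0.000137 / 0.000799 = 0.1715

0.1715


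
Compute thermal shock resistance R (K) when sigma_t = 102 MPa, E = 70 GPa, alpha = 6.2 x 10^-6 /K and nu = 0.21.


Thermal shock resistance: R = sigma * (1 - nu) / (E * alpha)
  Numerator = 102 * (1 - 0.21) = 80.58
  Denominator = 70 * 1000 * (6.2 x 10^-6) = 0.434
  R = 80.58 / 0.434 = 185.7 K

185.7 K


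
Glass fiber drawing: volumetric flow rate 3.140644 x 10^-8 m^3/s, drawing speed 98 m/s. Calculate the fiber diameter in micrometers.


Cross-sectional area from continuity:
  A = Q / v = 3.140644 x 10^-8 / 98 = 3.204739 x 10^-10 m^2
Diameter from circular cross-section:
  d = sqrt(4A / pi) * 10^6 (m -> um)
  d = sqrt(4 * 3.204739 x 10^-10 / pi) * 10^6 = 20.2 um

20.2 um
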